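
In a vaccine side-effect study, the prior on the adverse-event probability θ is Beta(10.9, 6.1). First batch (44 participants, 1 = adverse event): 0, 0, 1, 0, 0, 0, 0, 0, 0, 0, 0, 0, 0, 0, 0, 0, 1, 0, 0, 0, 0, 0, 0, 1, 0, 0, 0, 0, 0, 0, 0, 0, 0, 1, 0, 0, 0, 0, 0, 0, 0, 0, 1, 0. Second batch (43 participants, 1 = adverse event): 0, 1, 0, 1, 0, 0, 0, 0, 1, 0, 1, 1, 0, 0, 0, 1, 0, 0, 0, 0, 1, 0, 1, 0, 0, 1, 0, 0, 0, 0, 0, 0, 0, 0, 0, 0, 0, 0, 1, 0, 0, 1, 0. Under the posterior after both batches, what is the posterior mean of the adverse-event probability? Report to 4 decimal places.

The Beta prior is conjugate to a Binomial/Bernoulli likelihood; the update adds successes to α and failures to β.
After batch 1: Beta(10.9+5, 6.1+39) = Beta(15.9, 45.1).
After batch 2: Beta(15.9+11, 45.1+32) = Beta(26.9, 77.1).
Posterior mean = α/(α+β) = 26.9/104.0 = 0.2587.

0.2587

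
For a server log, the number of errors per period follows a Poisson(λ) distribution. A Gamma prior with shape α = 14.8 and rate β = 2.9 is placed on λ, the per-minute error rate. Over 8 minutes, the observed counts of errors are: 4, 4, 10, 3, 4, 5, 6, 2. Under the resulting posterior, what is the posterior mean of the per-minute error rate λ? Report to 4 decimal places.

With a Gamma(shape α, rate β) prior, the Poisson likelihood is conjugate: the posterior is Gamma(α + ΣXᵢ, β + n).
Sum of counts S = 38 over n = 8 minutes.
Posterior: Gamma(α+S, β+n) = Gamma(14.8+38, 2.9+8) = Gamma(52.8, 10.9).
Posterior mean = α/β = 52.8/10.9 = 4.8440.

4.8440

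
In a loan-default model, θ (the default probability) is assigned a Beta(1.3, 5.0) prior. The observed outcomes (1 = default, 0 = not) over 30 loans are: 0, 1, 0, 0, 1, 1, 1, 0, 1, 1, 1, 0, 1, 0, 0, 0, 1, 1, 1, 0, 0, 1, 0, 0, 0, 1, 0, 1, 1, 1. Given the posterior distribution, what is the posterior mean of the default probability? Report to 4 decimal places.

The Beta prior is conjugate to a Binomial/Bernoulli likelihood; the update adds successes to α and failures to β.
Posterior: Beta(α+k, β+n−k) = Beta(1.3+16, 5.0+14) = Beta(17.3, 19.0).
Posterior mean = α/(α+β) = 17.3/36.3 = 0.4766.

0.4766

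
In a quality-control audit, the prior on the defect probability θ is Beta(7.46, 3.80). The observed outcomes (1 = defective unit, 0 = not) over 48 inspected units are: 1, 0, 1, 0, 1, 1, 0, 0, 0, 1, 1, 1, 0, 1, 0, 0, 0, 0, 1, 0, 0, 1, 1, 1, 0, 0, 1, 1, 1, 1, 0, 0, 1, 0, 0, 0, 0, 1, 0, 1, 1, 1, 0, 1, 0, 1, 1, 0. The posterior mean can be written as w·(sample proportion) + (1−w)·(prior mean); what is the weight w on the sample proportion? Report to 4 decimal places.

The Beta prior is conjugate to a Binomial/Bernoulli likelihood; the update adds successes to α and failures to β.
Posterior mean = (α₀+k)/(α₀+β₀+n) = [n/(α₀+β₀+n)]·(k/n) + [(α₀+β₀)/(α₀+β₀+n)]·α₀/(α₀+β₀), so only n and the prior enter the weight.
The weight on the data is w = n/(α₀+β₀+n) = 48/(7.46+3.80+48) = 48/59.26 = 0.8100.

0.8100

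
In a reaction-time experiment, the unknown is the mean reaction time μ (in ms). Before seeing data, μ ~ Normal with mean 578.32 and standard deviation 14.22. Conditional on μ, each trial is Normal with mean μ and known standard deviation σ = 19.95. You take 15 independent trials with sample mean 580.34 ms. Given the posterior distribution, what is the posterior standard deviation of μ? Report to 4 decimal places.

For Normal data with known variance σ², a Normal(μ₀, σ₀²) prior on μ is conjugate. Posterior precision = 1/σ₀² + n/σ²; posterior mean is the precision-weighted average of μ₀ and x̄.
σ₀² = 14.22² = 202.2084, σ² = 19.95² = 398.0025; σ² + n·σ₀² = 398.0025 + 15·202.2084 = 3431.1285.
Posterior precision = 1/σ₀² + n/σ² = 1/202.2084 + 15/398.0025 = (σ² + n·σ₀²)/(σ₀²σ²) = 3431.1285/(202.2084·398.0025); posterior variance σₙ² = σ₀²σ²/(σ² + n·σ₀²) = 202.2084·398.0025/3431.1285 = 23.455679.
Posterior SD = √σₙ² = √(202.2084·398.0025/3431.1285) = 4.8431.

4.8431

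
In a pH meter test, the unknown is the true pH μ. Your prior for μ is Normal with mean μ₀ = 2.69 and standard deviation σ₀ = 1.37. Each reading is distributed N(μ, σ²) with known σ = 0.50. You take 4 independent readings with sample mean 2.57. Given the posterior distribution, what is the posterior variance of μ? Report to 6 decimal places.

For Normal data with known variance σ², a Normal(μ₀, σ₀²) prior on μ is conjugate. Posterior precision = 1/σ₀² + n/σ²; posterior mean is the precision-weighted average of μ₀ and x̄.
σ₀² = 1.37² = 1.8769, σ² = 0.50² = 0.25; σ² + n·σ₀² = 0.25 + 4·1.8769 = 7.7576.
Posterior precision = 1/σ₀² + n/σ² = 1/1.8769 + 4/0.25 = (σ² + n·σ₀²)/(σ₀²σ²) = 7.7576/(1.8769·0.25); posterior variance σₙ² = σ₀²σ²/(σ² + n·σ₀²) = 1.8769·0.25/7.7576 = 0.060486.

0.060486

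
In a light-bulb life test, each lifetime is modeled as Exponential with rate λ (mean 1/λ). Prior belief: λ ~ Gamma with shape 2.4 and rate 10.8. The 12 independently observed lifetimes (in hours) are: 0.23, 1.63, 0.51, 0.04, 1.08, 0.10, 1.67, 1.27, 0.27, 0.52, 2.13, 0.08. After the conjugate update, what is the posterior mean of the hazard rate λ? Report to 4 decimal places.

With a Gamma(shape α, rate β) prior on the exponential rate λ, the posterior after n observations with total T = Σxᵢ is Gamma(α+n, β+T).
Sum of observations T = 9.53 hours; n = 12.
Posterior: Gamma(2.4+12, 10.8+9.53) = Gamma(14.4, 20.33).
Posterior mean of λ = α/β = 14.4/20.33 = 0.7083.

0.7083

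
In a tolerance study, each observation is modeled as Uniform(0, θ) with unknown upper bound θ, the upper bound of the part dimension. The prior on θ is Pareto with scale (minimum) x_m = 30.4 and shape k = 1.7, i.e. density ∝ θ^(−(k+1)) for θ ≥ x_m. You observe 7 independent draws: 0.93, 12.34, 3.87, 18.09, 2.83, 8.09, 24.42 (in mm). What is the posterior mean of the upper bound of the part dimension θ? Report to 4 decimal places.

A Pareto(scale x_m, shape k) prior on the upper bound θ of Uniform(0, θ) is conjugate: posterior is Pareto(max(x_m, max xᵢ), k + n).
Sample maximum = 24.42; prior scale x_m = 30.4 → posterior scale = max = 30.40.
Posterior shape = 1.7 + 7 = 8.7.
E[θ|data] = k·x_m/(k−1) = 8.7·30.40/7.7 = 34.3481.

34.3481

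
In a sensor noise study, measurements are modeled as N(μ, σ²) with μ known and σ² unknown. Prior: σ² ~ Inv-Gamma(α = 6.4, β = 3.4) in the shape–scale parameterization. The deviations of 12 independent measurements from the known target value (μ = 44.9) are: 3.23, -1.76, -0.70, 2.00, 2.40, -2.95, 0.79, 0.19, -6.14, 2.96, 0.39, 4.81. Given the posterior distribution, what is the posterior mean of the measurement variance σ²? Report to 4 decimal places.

4.8111

With known mean μ and an Inverse-Gamma(α, β) prior on σ², the Normal likelihood is conjugate: posterior is Inv-Gamma(α + n/2, β + Σ(xᵢ−μ)²/2).
Σ(xᵢ−μ)² = (3.23)² + (-1.76)² + (-0.70)² + (2.00)² + (2.40)² + (-2.95)² + (0.79)² + (0.19)² + (-6.14)² + (2.96)² + (0.39)² + (4.81)² = 102.8926.
Posterior: Inv-Gamma(6.4 + 12/2, 3.4 + 102.8926/2) = Inv-Gamma(12.40, 54.84630).
E[σ²|data] = β/(α−1) = 54.84630/11.40 = 4.8111.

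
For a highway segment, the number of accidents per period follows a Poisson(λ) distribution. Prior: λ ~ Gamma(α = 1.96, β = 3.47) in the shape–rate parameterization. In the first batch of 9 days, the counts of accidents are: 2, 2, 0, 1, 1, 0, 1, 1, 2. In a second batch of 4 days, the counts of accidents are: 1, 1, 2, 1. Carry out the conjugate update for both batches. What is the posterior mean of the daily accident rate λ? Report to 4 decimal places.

With a Gamma(shape α, rate β) prior, the Poisson likelihood is conjugate: the posterior is Gamma(α + ΣXᵢ, β + n).
Batch 1: sum of counts S = 10 over n = 9 days.
After batch 1: Gamma(α+S, β+n) = Gamma(1.96+10, 3.47+9) = Gamma(11.96, 12.47).
Batch 2: sum of counts S = 5 over n = 4 days.
After batch 2: Gamma(α+S, β+n) = Gamma(11.96+5, 12.47+4) = Gamma(16.96, 16.47).
Posterior mean = α/β = 16.96/16.47 = 1.0298.

1.0298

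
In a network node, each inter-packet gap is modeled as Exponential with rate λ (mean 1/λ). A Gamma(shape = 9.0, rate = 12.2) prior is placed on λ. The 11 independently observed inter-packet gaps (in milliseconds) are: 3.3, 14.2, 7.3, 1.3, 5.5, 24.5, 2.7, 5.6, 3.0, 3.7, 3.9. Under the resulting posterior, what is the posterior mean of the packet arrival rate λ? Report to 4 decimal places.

With a Gamma(shape α, rate β) prior on the exponential rate λ, the posterior after n observations with total T = Σxᵢ is Gamma(α+n, β+T).
Sum of observations T = 75.0 milliseconds; n = 11.
Posterior: Gamma(9.0+11, 12.2+75.0) = Gamma(20.0, 87.2).
Posterior mean of λ = α/β = 20.0/87.2 = 0.2294.

0.2294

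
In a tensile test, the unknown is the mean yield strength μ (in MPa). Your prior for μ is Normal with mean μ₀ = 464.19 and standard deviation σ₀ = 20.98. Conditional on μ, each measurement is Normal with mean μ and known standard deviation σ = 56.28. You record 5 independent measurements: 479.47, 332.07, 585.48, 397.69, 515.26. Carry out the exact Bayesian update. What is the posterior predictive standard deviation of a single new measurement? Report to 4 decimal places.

For Normal data with known variance σ², a Normal(μ₀, σ₀²) prior on μ is conjugate. Posterior precision = 1/σ₀² + n/σ²; posterior mean is the precision-weighted average of μ₀ and x̄.
σ₀² = 20.98² = 440.1604, σ² = 56.28² = 3167.4384; σ² + n·σ₀² = 3167.4384 + 5·440.1604 = 5368.2404.
Posterior precision = 1/σ₀² + n/σ² = 1/440.1604 + 5/3167.4384 = (σ² + n·σ₀²)/(σ₀²σ²) = 5368.2404/(440.1604·3167.4384); posterior variance σₙ² = σ₀²σ²/(σ² + n·σ₀²) = 440.1604·3167.4384/5368.2404 = 259.709113.
Predictive variance for one new observation = σₙ² + σ² = 440.1604·3167.4384/5368.2404 + 3167.4384 = σ²·(σ₀² + 5368.2404)/5368.2404 = 3167.4384·5808.4008/5368.2404 = 3427.147513; SD = √(3167.4384·5808.4008/5368.2404) = 58.5418.

58.5418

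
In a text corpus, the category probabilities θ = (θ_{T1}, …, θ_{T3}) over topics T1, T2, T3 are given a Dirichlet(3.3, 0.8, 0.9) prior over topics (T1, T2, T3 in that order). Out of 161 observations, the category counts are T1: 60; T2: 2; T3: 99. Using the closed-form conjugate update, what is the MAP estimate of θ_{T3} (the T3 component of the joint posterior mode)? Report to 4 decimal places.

0.6067

The Dirichlet prior is conjugate to the Multinomial likelihood: each posterior αⱼ = prior αⱼ + observed count nⱼ.
Posterior concentration: (63.3, 2.8, 99.9), total = 166.0.
Joint mode component: (α_{T3}−1)/(Σα−K) = 98.9/163.0 = 0.6067.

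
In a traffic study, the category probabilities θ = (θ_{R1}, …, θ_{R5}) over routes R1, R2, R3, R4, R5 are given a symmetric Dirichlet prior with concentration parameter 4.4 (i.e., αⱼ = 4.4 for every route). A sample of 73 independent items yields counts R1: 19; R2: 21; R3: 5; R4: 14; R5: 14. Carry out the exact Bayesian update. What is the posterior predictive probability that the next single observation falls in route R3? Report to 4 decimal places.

The Dirichlet prior is conjugate to the Multinomial likelihood: each posterior αⱼ = prior αⱼ + observed count nⱼ.
Posterior concentration: (23.4, 25.4, 9.4, 18.4, 18.4), total = 95.0.
P(next = R3 | data) = α_{R3}/Σα = 0.0989.

0.0989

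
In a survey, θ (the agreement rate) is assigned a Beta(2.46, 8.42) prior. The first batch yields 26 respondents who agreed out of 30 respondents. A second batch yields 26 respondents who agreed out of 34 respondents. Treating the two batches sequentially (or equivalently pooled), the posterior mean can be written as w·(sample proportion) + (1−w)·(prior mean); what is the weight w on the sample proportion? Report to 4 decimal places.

The Beta prior is conjugate to a Binomial/Bernoulli likelihood; the update adds successes to α and failures to β.
Total number of respondents: n = 30 + 34 = 64.
Posterior mean = (α₀+k)/(α₀+β₀+n) = [n/(α₀+β₀+n)]·(k/n) + [(α₀+β₀)/(α₀+β₀+n)]·α₀/(α₀+β₀), so only n and the prior enter the weight.
The weight on the data is w = n/(α₀+β₀+n) = 64/(2.46+8.42+64) = 64/74.88 = 0.8547.

0.8547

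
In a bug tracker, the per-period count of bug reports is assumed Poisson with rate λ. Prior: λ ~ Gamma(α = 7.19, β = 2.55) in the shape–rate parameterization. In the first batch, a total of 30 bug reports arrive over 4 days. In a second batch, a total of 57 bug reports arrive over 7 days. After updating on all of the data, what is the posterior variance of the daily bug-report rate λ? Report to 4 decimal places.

With a Gamma(shape α, rate β) prior, the Poisson likelihood is conjugate: the posterior is Gamma(α + ΣXᵢ, β + n).
After batch 1: Gamma(α+S, β+n) = Gamma(7.19+30, 2.55+4) = Gamma(37.19, 6.55).
After batch 2: Gamma(α+S, β+n) = Gamma(37.19+57, 6.55+7) = Gamma(94.19, 13.55).
Var = α/β² = 94.19/13.55² = 0.5130.

0.5130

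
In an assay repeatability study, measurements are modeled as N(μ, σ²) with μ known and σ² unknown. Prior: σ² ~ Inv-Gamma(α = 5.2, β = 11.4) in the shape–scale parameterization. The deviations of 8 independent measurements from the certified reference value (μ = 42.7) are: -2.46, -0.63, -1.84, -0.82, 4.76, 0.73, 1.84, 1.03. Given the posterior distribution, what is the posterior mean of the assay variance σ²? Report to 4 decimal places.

3.7161

With known mean μ and an Inverse-Gamma(α, β) prior on σ², the Normal likelihood is conjugate: posterior is Inv-Gamma(α + n/2, β + Σ(xᵢ−μ)²/2).
Σ(xᵢ−μ)² = (-2.46)² + (-0.63)² + (-1.84)² + (-0.82)² + (4.76)² + (0.73)² + (1.84)² + (1.03)² = 38.1435.
Posterior: Inv-Gamma(5.2 + 8/2, 11.4 + 38.1435/2) = Inv-Gamma(9.20, 30.47175).
E[σ²|data] = β/(α−1) = 30.47175/8.20 = 3.7161.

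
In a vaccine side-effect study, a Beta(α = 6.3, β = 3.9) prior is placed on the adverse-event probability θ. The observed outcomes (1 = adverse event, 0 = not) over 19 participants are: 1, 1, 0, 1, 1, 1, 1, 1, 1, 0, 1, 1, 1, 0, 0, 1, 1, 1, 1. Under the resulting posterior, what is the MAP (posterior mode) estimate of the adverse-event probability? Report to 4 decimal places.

0.7463

The Beta prior is conjugate to a Binomial/Bernoulli likelihood; the update adds successes to α and failures to β.
Posterior: Beta(α+k, β+n−k) = Beta(6.3+15, 3.9+4) = Beta(21.3, 7.9).
Mode of Beta(a,b) for a,b>1 is (a−1)/(a+b−2) = 20.3/27.2 = 0.7463.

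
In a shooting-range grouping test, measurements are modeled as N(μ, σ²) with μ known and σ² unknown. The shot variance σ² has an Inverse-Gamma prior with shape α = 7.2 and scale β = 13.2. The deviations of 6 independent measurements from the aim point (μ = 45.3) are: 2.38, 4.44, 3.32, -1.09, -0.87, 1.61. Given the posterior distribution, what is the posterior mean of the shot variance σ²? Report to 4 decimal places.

With known mean μ and an Inverse-Gamma(α, β) prior on σ², the Normal likelihood is conjugate: posterior is Inv-Gamma(α + n/2, β + Σ(xᵢ−μ)²/2).
Σ(xᵢ−μ)² = (2.38)² + (4.44)² + (3.32)² + (-1.09)² + (-0.87)² + (1.61)² = 40.9375.
Posterior: Inv-Gamma(7.2 + 6/2, 13.2 + 40.9375/2) = Inv-Gamma(10.20, 33.66875).
E[σ²|data] = β/(α−1) = 33.66875/9.20 = 3.6596.

3.6596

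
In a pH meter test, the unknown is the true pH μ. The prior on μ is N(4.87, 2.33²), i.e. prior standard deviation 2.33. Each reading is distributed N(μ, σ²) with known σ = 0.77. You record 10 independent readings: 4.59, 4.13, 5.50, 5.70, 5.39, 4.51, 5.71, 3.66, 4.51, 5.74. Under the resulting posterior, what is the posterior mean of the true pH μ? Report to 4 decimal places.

For Normal data with known variance σ², a Normal(μ₀, σ₀²) prior on μ is conjugate. Posterior precision = 1/σ₀² + n/σ²; posterior mean is the precision-weighted average of μ₀ and x̄.
Σxᵢ = 4.59 + 4.13 + 5.50 + 5.70 + 5.39 + 4.51 + 5.71 + 3.66 + 4.51 + 5.74 = 49.44, so n·x̄ = 49.44.
σ₀² = 2.33² = 5.4289, σ² = 0.77² = 0.5929; σ² + n·σ₀² = 0.5929 + 10·5.4289 = 54.8819.
Posterior mean = (μ₀/σ₀² + n·x̄/σ²)/(1/σ₀² + n/σ²) = (σ²·μ₀ + σ₀²·n·x̄)/(σ² + n·σ₀²) = (0.5929·4.87 + 5.4289·49.44)/54.8819 = 271.292239/54.8819 = 4.9432.

4.9432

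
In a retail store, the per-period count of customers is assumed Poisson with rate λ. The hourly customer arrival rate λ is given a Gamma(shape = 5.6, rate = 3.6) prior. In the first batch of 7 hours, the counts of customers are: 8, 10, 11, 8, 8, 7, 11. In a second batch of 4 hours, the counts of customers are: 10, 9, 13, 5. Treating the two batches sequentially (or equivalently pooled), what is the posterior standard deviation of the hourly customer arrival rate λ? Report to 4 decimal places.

With a Gamma(shape α, rate β) prior, the Poisson likelihood is conjugate: the posterior is Gamma(α + ΣXᵢ, β + n).
Batch 1: sum of counts S = 63 over n = 7 hours.
After batch 1: Gamma(α+S, β+n) = Gamma(5.6+63, 3.6+7) = Gamma(68.6, 10.6).
Batch 2: sum of counts S = 37 over n = 4 hours.
After batch 2: Gamma(α+S, β+n) = Gamma(68.6+37, 10.6+4) = Gamma(105.6, 14.6).
SD = √α/β = √105.6/14.6 = 0.7038.

0.7038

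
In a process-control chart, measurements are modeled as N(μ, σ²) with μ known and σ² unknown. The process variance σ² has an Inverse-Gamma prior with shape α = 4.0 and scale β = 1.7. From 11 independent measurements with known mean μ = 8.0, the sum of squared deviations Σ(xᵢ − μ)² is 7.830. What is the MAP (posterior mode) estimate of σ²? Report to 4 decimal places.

With known mean μ and an Inverse-Gamma(α, β) prior on σ², the Normal likelihood is conjugate: posterior is Inv-Gamma(α + n/2, β + Σ(xᵢ−μ)²/2).
Posterior: Inv-Gamma(4.0 + 11/2, 1.7 + 7.830/2) = Inv-Gamma(9.50, 5.6150).
Mode = β/(α+1) = 5.6150/10.50 = 0.5348.

0.5348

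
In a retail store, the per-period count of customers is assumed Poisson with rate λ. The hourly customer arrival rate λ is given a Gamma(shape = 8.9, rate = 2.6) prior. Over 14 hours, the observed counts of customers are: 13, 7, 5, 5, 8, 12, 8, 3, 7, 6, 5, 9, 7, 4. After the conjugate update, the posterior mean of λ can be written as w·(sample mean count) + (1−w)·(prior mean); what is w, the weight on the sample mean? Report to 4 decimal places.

0.8434

With a Gamma(shape α, rate β) prior, the Poisson likelihood is conjugate: the posterior is Gamma(α + ΣXᵢ, β + n).
Posterior mean = (α₀+S)/(β₀+n) = [n/(β₀+n)]·(S/n) + [β₀/(β₀+n)]·(α₀/β₀), so only n and β₀ enter the weight.
Weight on data w = n/(β₀+n) = 14/(2.6+14) = 14/16.6 = 0.8434.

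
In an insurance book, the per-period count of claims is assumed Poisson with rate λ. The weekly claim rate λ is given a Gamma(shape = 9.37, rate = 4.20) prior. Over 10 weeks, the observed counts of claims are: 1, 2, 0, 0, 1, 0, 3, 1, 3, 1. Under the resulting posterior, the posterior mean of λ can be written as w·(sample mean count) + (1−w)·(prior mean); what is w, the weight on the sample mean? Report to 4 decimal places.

0.7042

With a Gamma(shape α, rate β) prior, the Poisson likelihood is conjugate: the posterior is Gamma(α + ΣXᵢ, β + n).
Posterior mean = (α₀+S)/(β₀+n) = [n/(β₀+n)]·(S/n) + [β₀/(β₀+n)]·(α₀/β₀), so only n and β₀ enter the weight.
Weight on data w = n/(β₀+n) = 10/(4.20+10) = 10/14.20 = 0.7042.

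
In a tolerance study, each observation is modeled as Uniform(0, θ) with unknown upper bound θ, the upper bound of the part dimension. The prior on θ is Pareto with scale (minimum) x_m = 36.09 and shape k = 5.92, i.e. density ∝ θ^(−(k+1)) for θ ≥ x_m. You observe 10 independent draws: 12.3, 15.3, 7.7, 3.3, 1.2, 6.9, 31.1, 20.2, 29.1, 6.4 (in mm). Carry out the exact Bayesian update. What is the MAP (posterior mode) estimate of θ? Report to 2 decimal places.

36.09

A Pareto(scale x_m, shape k) prior on the upper bound θ of Uniform(0, θ) is conjugate: posterior is Pareto(max(x_m, max xᵢ), k + n).
Sample maximum = 31.1; prior scale x_m = 36.09 → posterior scale = max = 36.09.
Posterior shape = 5.92 + 10 = 15.92.
The Pareto density is decreasing on [x_m, ∞), so the mode is x_m = 36.09.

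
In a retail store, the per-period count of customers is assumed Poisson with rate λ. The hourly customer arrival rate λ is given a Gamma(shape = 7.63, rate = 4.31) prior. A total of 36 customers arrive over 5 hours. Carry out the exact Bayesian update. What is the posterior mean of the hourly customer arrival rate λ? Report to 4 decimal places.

With a Gamma(shape α, rate β) prior, the Poisson likelihood is conjugate: the posterior is Gamma(α + ΣXᵢ, β + n).
Posterior: Gamma(α+S, β+n) = Gamma(7.63+36, 4.31+5) = Gamma(43.63, 9.31).
Posterior mean = α/β = 43.63/9.31 = 4.6864.

4.6864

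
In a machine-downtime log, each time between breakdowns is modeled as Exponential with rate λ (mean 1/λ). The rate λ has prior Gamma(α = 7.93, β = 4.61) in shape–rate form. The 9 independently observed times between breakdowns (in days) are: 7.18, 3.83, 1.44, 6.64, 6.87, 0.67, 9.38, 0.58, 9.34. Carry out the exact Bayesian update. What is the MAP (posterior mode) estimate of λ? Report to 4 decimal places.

With a Gamma(shape α, rate β) prior on the exponential rate λ, the posterior after n observations with total T = Σxᵢ is Gamma(α+n, β+T).
Sum of observations T = 45.93 days; n = 9.
Posterior: Gamma(7.93+9, 4.61+45.93) = Gamma(16.93, 50.54).
Mode = (α−1)/β = 0.3152.

0.3152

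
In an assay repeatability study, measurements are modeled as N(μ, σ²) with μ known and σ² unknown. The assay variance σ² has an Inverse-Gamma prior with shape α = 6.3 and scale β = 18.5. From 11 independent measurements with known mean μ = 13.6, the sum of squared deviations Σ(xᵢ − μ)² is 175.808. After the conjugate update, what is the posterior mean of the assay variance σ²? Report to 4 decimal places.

9.8522

With known mean μ and an Inverse-Gamma(α, β) prior on σ², the Normal likelihood is conjugate: posterior is Inv-Gamma(α + n/2, β + Σ(xᵢ−μ)²/2).
Posterior: Inv-Gamma(6.3 + 11/2, 18.5 + 175.808/2) = Inv-Gamma(11.80, 106.4040).
E[σ²|data] = β/(α−1) = 106.4040/10.80 = 9.8522.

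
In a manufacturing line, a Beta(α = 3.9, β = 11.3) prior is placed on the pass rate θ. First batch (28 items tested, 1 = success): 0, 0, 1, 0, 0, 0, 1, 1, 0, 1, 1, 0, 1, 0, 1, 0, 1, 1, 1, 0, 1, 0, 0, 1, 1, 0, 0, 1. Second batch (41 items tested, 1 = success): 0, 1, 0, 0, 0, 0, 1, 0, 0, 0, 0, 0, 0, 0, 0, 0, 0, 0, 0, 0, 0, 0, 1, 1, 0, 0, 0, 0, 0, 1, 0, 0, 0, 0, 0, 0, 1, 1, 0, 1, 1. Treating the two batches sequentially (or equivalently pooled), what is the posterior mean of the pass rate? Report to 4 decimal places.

The Beta prior is conjugate to a Binomial/Bernoulli likelihood; the update adds successes to α and failures to β.
After batch 1: Beta(3.9+14, 11.3+14) = Beta(17.9, 25.3).
After batch 2: Beta(17.9+9, 25.3+32) = Beta(26.9, 57.3).
Posterior mean = α/(α+β) = 26.9/84.2 = 0.3195.

0.3195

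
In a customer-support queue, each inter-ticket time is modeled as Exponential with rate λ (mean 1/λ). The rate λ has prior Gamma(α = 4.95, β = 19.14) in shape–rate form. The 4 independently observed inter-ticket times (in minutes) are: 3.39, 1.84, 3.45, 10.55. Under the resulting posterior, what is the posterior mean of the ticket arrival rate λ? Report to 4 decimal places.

0.2333

With a Gamma(shape α, rate β) prior on the exponential rate λ, the posterior after n observations with total T = Σxᵢ is Gamma(α+n, β+T).
Sum of observations T = 19.23 minutes; n = 4.
Posterior: Gamma(4.95+4, 19.14+19.23) = Gamma(8.95, 38.37).
Posterior mean of λ = α/β = 8.95/38.37 = 0.2333.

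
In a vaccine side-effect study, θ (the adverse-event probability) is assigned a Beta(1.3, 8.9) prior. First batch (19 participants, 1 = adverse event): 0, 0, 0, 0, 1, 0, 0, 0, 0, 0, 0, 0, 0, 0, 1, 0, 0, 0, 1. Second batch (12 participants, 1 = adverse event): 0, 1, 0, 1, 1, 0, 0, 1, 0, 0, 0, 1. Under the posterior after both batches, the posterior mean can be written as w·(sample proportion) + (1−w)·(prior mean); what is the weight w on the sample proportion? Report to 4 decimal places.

The Beta prior is conjugate to a Binomial/Bernoulli likelihood; the update adds successes to α and failures to β.
Total number of participants: n = 19 + 12 = 31.
Posterior mean = (α₀+k)/(α₀+β₀+n) = [n/(α₀+β₀+n)]·(k/n) + [(α₀+β₀)/(α₀+β₀+n)]·α₀/(α₀+β₀), so only n and the prior enter the weight.
The weight on the data is w = n/(α₀+β₀+n) = 31/(1.3+8.9+31) = 31/41.2 = 0.7524.

0.7524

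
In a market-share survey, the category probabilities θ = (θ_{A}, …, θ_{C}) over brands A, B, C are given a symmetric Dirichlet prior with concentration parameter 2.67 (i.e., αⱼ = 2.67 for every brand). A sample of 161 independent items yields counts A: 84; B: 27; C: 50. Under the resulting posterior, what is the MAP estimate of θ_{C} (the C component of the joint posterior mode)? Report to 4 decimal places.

0.3112

The Dirichlet prior is conjugate to the Multinomial likelihood: each posterior αⱼ = prior αⱼ + observed count nⱼ.
Posterior concentration: (86.67, 29.67, 52.67), total = 169.01.
Joint mode component: (α_{C}−1)/(Σα−K) = 51.67/166.01 = 0.3112.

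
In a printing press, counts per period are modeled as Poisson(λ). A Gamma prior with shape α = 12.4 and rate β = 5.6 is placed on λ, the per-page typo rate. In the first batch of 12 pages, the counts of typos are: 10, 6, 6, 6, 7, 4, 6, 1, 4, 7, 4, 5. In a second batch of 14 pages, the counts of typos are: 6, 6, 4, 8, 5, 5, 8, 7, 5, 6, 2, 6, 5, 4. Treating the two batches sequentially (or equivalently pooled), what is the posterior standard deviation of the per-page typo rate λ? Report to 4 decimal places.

With a Gamma(shape α, rate β) prior, the Poisson likelihood is conjugate: the posterior is Gamma(α + ΣXᵢ, β + n).
Batch 1: sum of counts S = 66 over n = 12 pages.
After batch 1: Gamma(α+S, β+n) = Gamma(12.4+66, 5.6+12) = Gamma(78.4, 17.6).
Batch 2: sum of counts S = 77 over n = 14 pages.
After batch 2: Gamma(α+S, β+n) = Gamma(78.4+77, 17.6+14) = Gamma(155.4, 31.6).
SD = √α/β = √155.4/31.6 = 0.3945.

0.3945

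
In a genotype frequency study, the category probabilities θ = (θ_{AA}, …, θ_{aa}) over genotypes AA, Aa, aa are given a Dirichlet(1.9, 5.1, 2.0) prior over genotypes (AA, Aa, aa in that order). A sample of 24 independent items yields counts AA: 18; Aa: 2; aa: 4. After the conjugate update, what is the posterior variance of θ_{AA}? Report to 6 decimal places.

The Dirichlet prior is conjugate to the Multinomial likelihood: each posterior αⱼ = prior αⱼ + observed count nⱼ.
Posterior concentration: (19.9, 7.1, 6.0), total = 33.0.
Var[θ_j] = α_j(Σα−α_j)/((Σα)²(Σα+1)) = 19.9·13.1/(33.0²·34.0) = 0.007041.

0.007041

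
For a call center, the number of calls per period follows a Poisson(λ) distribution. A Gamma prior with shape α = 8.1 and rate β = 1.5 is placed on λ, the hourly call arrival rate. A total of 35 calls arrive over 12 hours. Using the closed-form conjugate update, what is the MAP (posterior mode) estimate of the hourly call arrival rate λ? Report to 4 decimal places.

With a Gamma(shape α, rate β) prior, the Poisson likelihood is conjugate: the posterior is Gamma(α + ΣXᵢ, β + n).
Posterior: Gamma(α+S, β+n) = Gamma(8.1+35, 1.5+12) = Gamma(43.1, 13.5).
Mode of Gamma(α,β) for α≥1 is (α−1)/β = 42.1/13.5 = 3.1185.

3.1185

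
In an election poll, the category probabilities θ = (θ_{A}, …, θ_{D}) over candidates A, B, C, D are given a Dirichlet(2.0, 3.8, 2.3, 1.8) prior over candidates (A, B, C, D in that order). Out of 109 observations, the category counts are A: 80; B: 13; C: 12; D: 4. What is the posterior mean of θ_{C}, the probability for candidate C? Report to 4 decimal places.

The Dirichlet prior is conjugate to the Multinomial likelihood: each posterior αⱼ = prior αⱼ + observed count nⱼ.
Posterior concentration: (82.0, 16.8, 14.3, 5.8), total = 118.9.
E[θ_{C}|data] = α_{C}/Σα = 14.3/118.9 = 0.1203.

0.1203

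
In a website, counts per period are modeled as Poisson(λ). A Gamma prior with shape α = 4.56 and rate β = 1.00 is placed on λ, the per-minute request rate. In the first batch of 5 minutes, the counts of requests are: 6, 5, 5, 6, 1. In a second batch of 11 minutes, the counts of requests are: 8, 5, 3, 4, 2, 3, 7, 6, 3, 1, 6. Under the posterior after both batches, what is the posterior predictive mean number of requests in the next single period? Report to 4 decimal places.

With a Gamma(shape α, rate β) prior, the Poisson likelihood is conjugate: the posterior is Gamma(α + ΣXᵢ, β + n).
Batch 1: sum of counts S = 23 over n = 5 minutes.
After batch 1: Gamma(α+S, β+n) = Gamma(4.56+23, 1.00+5) = Gamma(27.56, 6.00).
Batch 2: sum of counts S = 48 over n = 11 minutes.
After batch 2: Gamma(α+S, β+n) = Gamma(27.56+48, 6.00+11) = Gamma(75.56, 17.00).
The predictive distribution for one future period is NegBinom with mean α/β = 4.4447.

4.4447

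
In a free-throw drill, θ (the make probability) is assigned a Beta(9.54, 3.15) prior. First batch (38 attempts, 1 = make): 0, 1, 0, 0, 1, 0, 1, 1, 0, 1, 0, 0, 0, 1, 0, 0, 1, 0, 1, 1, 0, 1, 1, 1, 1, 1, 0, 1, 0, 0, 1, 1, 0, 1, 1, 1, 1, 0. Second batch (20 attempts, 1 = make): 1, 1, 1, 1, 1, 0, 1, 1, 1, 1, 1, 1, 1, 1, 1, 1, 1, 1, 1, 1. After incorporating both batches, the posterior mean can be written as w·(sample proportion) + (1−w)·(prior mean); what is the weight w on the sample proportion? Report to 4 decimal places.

The Beta prior is conjugate to a Binomial/Bernoulli likelihood; the update adds successes to α and failures to β.
Total number of attempts: n = 38 + 20 = 58.
Posterior mean = (α₀+k)/(α₀+β₀+n) = [n/(α₀+β₀+n)]·(k/n) + [(α₀+β₀)/(α₀+β₀+n)]·α₀/(α₀+β₀), so only n and the prior enter the weight.
The weight on the data is w = n/(α₀+β₀+n) = 58/(9.54+3.15+58) = 58/70.69 = 0.8205.

0.8205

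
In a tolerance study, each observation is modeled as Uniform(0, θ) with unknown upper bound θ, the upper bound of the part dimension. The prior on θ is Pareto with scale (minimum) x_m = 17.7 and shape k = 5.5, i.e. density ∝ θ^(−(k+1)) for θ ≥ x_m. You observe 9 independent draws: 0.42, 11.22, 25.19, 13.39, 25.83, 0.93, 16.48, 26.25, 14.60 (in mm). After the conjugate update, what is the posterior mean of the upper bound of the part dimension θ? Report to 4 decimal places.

28.1944

A Pareto(scale x_m, shape k) prior on the upper bound θ of Uniform(0, θ) is conjugate: posterior is Pareto(max(x_m, max xᵢ), k + n).
Sample maximum = 26.25; prior scale x_m = 17.7 → posterior scale = max = 26.25.
Posterior shape = 5.5 + 9 = 14.5.
E[θ|data] = k·x_m/(k−1) = 14.5·26.25/13.5 = 28.1944.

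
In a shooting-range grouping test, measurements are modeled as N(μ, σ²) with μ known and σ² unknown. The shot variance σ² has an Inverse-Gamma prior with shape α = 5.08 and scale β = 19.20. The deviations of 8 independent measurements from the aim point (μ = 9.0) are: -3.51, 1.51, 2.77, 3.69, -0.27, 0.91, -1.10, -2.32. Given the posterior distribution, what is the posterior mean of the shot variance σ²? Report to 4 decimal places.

5.0608

With known mean μ and an Inverse-Gamma(α, β) prior on σ², the Normal likelihood is conjugate: posterior is Inv-Gamma(α + n/2, β + Σ(xᵢ−μ)²/2).
Σ(xᵢ−μ)² = (-3.51)² + (1.51)² + (2.77)² + (3.69)² + (-0.27)² + (0.91)² + (-1.10)² + (-2.32)² = 43.3826.
Posterior: Inv-Gamma(5.08 + 8/2, 19.20 + 43.3826/2) = Inv-Gamma(9.08, 40.89130).
E[σ²|data] = β/(α−1) = 40.89130/8.08 = 5.0608.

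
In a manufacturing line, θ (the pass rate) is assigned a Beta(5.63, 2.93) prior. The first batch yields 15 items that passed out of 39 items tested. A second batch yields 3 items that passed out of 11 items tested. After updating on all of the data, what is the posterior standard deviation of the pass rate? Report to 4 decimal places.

0.0636

The Beta prior is conjugate to a Binomial/Bernoulli likelihood; the update adds successes to α and failures to β.
After batch 1: Beta(5.63+15, 2.93+24) = Beta(20.63, 26.93).
After batch 2: Beta(20.63+3, 26.93+8) = Beta(23.63, 34.93).
Var = αβ/((α+β)²(α+β+1)) = 23.63·34.93/(58.56²·59.56) = 0.00404115; SD = √0.00404115 = 0.0636.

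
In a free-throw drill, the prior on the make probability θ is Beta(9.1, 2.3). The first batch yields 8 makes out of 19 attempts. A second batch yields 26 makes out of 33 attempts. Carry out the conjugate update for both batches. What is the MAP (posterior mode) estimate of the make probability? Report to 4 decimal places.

0.6857

The Beta prior is conjugate to a Binomial/Bernoulli likelihood; the update adds successes to α and failures to β.
After batch 1: Beta(9.1+8, 2.3+11) = Beta(17.1, 13.3).
After batch 2: Beta(17.1+26, 13.3+7) = Beta(43.1, 20.3).
Mode of Beta(a,b) for a,b>1 is (a−1)/(a+b−2) = 42.1/61.4 = 0.6857.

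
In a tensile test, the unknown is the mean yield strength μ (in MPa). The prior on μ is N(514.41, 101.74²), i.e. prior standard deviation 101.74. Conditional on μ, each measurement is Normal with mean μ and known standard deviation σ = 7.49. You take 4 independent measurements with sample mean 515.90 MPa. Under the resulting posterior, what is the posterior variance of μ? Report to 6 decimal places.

14.006048

For Normal data with known variance σ², a Normal(μ₀, σ₀²) prior on μ is conjugate. Posterior precision = 1/σ₀² + n/σ²; posterior mean is the precision-weighted average of μ₀ and x̄.
σ₀² = 101.74² = 10351.0276, σ² = 7.49² = 56.1001; σ² + n·σ₀² = 56.1001 + 4·10351.0276 = 41460.2105.
Posterior precision = 1/σ₀² + n/σ² = 1/10351.0276 + 4/56.1001 = (σ² + n·σ₀²)/(σ₀²σ²) = 41460.2105/(10351.0276·56.1001); posterior variance σₙ² = σ₀²σ²/(σ² + n·σ₀²) = 10351.0276·56.1001/41460.2105 = 14.006048.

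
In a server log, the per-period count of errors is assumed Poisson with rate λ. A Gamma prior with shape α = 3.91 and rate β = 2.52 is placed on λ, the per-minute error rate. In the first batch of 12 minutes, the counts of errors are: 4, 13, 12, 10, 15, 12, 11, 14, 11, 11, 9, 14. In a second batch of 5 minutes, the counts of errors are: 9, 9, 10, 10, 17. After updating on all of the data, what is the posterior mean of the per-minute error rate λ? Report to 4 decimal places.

With a Gamma(shape α, rate β) prior, the Poisson likelihood is conjugate: the posterior is Gamma(α + ΣXᵢ, β + n).
Batch 1: sum of counts S = 136 over n = 12 minutes.
After batch 1: Gamma(α+S, β+n) = Gamma(3.91+136, 2.52+12) = Gamma(139.91, 14.52).
Batch 2: sum of counts S = 55 over n = 5 minutes.
After batch 2: Gamma(α+S, β+n) = Gamma(139.91+55, 14.52+5) = Gamma(194.91, 19.52).
Posterior mean = α/β = 194.91/19.52 = 9.9851.

9.9851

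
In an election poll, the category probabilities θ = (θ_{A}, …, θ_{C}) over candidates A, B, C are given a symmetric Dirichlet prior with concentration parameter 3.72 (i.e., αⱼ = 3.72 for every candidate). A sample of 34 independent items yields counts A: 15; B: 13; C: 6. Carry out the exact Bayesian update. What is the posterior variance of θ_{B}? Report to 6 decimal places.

The Dirichlet prior is conjugate to the Multinomial likelihood: each posterior αⱼ = prior αⱼ + observed count nⱼ.
Posterior concentration: (18.72, 16.72, 9.72), total = 45.16.
Var[θ_j] = α_j(Σα−α_j)/((Σα)²(Σα+1)) = 16.72·28.44/(45.16²·46.16) = 0.005051.

0.005051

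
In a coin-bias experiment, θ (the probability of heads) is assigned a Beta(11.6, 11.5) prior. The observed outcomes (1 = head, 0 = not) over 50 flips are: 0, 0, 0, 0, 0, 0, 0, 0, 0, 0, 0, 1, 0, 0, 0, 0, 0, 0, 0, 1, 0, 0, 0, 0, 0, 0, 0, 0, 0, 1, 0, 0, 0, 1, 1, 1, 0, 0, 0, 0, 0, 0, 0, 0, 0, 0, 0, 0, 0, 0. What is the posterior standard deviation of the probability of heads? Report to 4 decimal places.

0.0497

The Beta prior is conjugate to a Binomial/Bernoulli likelihood; the update adds successes to α and failures to β.
Posterior: Beta(α+k, β+n−k) = Beta(11.6+6, 11.5+44) = Beta(17.6, 55.5).
Var = αβ/((α+β)²(α+β+1)) = 17.6·55.5/(73.1²·74.1) = 0.00246691; SD = √0.00246691 = 0.0497.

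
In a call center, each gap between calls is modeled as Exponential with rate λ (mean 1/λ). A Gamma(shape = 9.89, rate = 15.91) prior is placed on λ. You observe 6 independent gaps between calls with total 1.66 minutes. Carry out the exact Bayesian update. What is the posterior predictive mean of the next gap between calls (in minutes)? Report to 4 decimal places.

1.1800

With a Gamma(shape α, rate β) prior on the exponential rate λ, the posterior after n observations with total T = Σxᵢ is Gamma(α+n, β+T).
Posterior: Gamma(9.89+6, 15.91+1.66) = Gamma(15.89, 17.57).
The predictive distribution for the next observation is Lomax; its mean is β/(α−1) = 17.57/14.89 = 1.1800.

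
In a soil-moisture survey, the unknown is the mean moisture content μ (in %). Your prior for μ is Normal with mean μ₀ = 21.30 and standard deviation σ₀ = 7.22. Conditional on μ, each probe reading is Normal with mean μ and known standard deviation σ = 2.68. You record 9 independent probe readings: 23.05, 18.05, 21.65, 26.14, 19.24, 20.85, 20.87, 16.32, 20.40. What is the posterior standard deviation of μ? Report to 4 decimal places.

0.8866

For Normal data with known variance σ², a Normal(μ₀, σ₀²) prior on μ is conjugate. Posterior precision = 1/σ₀² + n/σ²; posterior mean is the precision-weighted average of μ₀ and x̄.
σ₀² = 7.22² = 52.1284, σ² = 2.68² = 7.1824; σ² + n·σ₀² = 7.1824 + 9·52.1284 = 476.338.
Posterior precision = 1/σ₀² + n/σ² = 1/52.1284 + 9/7.1824 = (σ² + n·σ₀²)/(σ₀²σ²) = 476.338/(52.1284·7.1824); posterior variance σₙ² = σ₀²σ²/(σ² + n·σ₀²) = 52.1284·7.1824/476.338 = 0.786011.
Posterior SD = √σₙ² = √(52.1284·7.1824/476.338) = 0.8866.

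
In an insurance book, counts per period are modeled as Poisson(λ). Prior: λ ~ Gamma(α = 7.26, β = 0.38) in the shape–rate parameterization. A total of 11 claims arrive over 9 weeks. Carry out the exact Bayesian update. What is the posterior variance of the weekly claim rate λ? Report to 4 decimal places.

0.2075

With a Gamma(shape α, rate β) prior, the Poisson likelihood is conjugate: the posterior is Gamma(α + ΣXᵢ, β + n).
Posterior: Gamma(α+S, β+n) = Gamma(7.26+11, 0.38+9) = Gamma(18.26, 9.38).
Var = α/β² = 18.26/9.38² = 0.2075.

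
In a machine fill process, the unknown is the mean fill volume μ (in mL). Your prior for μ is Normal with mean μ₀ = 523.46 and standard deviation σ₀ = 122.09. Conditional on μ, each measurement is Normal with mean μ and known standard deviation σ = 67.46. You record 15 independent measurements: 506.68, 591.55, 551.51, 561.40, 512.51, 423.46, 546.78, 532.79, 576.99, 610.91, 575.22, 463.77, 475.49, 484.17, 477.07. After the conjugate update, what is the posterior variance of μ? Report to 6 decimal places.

For Normal data with known variance σ², a Normal(μ₀, σ₀²) prior on μ is conjugate. Posterior precision = 1/σ₀² + n/σ²; posterior mean is the precision-weighted average of μ₀ and x̄.
σ₀² = 122.09² = 14905.9681, σ² = 67.46² = 4550.8516; σ² + n·σ₀² = 4550.8516 + 15·14905.9681 = 228140.3731.
Posterior precision = 1/σ₀² + n/σ² = 1/14905.9681 + 15/4550.8516 = (σ² + n·σ₀²)/(σ₀²σ²) = 228140.3731/(14905.9681·4550.8516); posterior variance σₙ² = σ₀²σ²/(σ² + n·σ₀²) = 14905.9681·4550.8516/228140.3731 = 297.338204.

297.338204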